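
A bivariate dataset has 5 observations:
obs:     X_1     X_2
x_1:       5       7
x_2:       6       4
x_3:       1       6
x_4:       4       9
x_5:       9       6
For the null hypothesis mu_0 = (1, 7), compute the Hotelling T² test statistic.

Step 1 — sample mean vector:
  mean(X_1) = (5 + 6 + 1 + 4 + 9) / 5 = 25/5 = 5
  mean(X_2) = (7 + 4 + 6 + 9 + 6) / 5 = 32/5 = 6.4
  x̄ = (5, 6.4),  deviation x̄ - mu_0 = (5, 6.4) - (1, 7) = (4, -0.6).

Step 2 — sample covariance matrix, S[i,j] = (1/(n-1)) · Σ_k (x_{k,i} - mean_i) · (x_{k,j} - mean_j), divisor n-1 = 4:
  S[X_1,X_1] = ((0)·(0) + (1)·(1) + (-4)·(-4) + (-1)·(-1) + (4)·(4)) / 4 = 34/4 = 8.5
  S[X_1,X_2] = ((0)·(0.6) + (1)·(-2.4) + (-4)·(-0.4) + (-1)·(2.6) + (4)·(-0.4)) / 4 = -5/4 = -1.25
  S[X_2,X_2] = ((0.6)·(0.6) + (-2.4)·(-2.4) + (-0.4)·(-0.4) + (2.6)·(2.6) + (-0.4)·(-0.4)) / 4 = 13.2/4 = 3.3
  S = [[8.5, -1.25],
 [-1.25, 3.3]].

Step 3 — invert S. det(S) = 8.5·3.3 - (-1.25)² = 26.4875.
  S^{-1} = (1/det) · [[d, -b], [-b, a]] = [[0.1246, 0.0472],
 [0.0472, 0.3209]].

Step 4 — quadratic form (x̄ - mu_0)^T · S^{-1} · (x̄ - mu_0):
  S^{-1} · (x̄ - mu_0) = (0.47, -0.0038),
  (x̄ - mu_0)^T · [...] = (4)·(0.47) + (-0.6)·(-0.0038) = 1.8824.

Step 5 — scale by n: T² = 5 · 1.8824 = 9.412.

T² ≈ 9.412


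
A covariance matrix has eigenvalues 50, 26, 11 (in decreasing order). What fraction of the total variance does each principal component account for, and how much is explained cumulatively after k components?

Step 1 — total variance = trace(Sigma) = Σ λ_i = 50 + 26 + 11 = 87.

Step 2 — fraction explained by component i = λ_i / Σ λ:
  PC1: 50/87 = 0.5747
  PC2: 26/87 = 0.2989
  PC3: 11/87 = 0.1264

Step 3 — cumulative fraction after k components = (λ_1 + ... + λ_k) / Σ λ:
  k = 1: 50/87 = 0.5747
  k = 2: (50 + 26)/87 = 76/87 = 0.8736
  k = 3: (50 + 26 + 11)/87 = 87/87 = 1

Summary (fraction, with percent):

explained: PC1 0.5747 (57.47%), PC2 0.2989 (29.89%), PC3 0.1264 (12.64%);  cumulative: 0.5747, 0.8736, 1


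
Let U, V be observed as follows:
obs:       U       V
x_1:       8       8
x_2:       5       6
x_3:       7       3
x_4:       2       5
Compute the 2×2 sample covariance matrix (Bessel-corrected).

Step 1 — column means:
  mean(U) = (8 + 5 + 7 + 2) / 4 = 22/4 = 5.5
  mean(V) = (8 + 6 + 3 + 5) / 4 = 22/4 = 5.5

Step 2 — sample covariance S[i,j] = (1/(n-1)) · Σ_k (x_{k,i} - mean_i) · (x_{k,j} - mean_j), with n-1 = 3.
  S[U,U] = ((2.5)·(2.5) + (-0.5)·(-0.5) + (1.5)·(1.5) + (-3.5)·(-3.5)) / 3 = 21/3 = 7
  S[U,V] = ((2.5)·(2.5) + (-0.5)·(0.5) + (1.5)·(-2.5) + (-3.5)·(-0.5)) / 3 = 4/3 = 1.3333
  S[V,V] = ((2.5)·(2.5) + (0.5)·(0.5) + (-2.5)·(-2.5) + (-0.5)·(-0.5)) / 3 = 13/3 = 4.3333

S is symmetric (S[j,i] = S[i,j]). Assembling:

S = [[7, 1.3333],
 [1.3333, 4.3333]]


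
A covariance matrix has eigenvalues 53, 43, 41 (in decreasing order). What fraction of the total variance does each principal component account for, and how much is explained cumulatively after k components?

Step 1 — total variance = trace(Sigma) = Σ λ_i = 53 + 43 + 41 = 137.

Step 2 — fraction explained by component i = λ_i / Σ λ:
  PC1: 53/137 = 0.3869
  PC2: 43/137 = 0.3139
  PC3: 41/137 = 0.2993

Step 3 — cumulative fraction after k components = (λ_1 + ... + λ_k) / Σ λ:
  k = 1: 53/137 = 0.3869
  k = 2: (53 + 43)/137 = 96/137 = 0.7007
  k = 3: (53 + 43 + 41)/137 = 137/137 = 1

Summary (fraction, with percent):

explained: PC1 0.3869 (38.69%), PC2 0.3139 (31.39%), PC3 0.2993 (29.93%);  cumulative: 0.3869, 0.7007, 1


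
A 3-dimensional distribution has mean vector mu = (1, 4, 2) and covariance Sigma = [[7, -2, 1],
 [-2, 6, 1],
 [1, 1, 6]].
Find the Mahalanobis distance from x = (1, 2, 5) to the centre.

Step 1 — centre the observation: (x - mu) = (0, -2, 3).

Step 2 — invert Sigma (cofactor / det for 3×3, or solve directly):
  Sigma^{-1} = [[0.1659, 0.0616, -0.0379],
 [0.0616, 0.1943, -0.0427],
 [-0.0379, -0.0427, 0.1801]].

Step 3 — form the quadratic (x - mu)^T · Sigma^{-1} · (x - mu):
  Sigma^{-1} · (x - mu) = (-0.237, -0.5166, 0.6256).
  (x - mu)^T · [Sigma^{-1} · (x - mu)] = (0)·(-0.237) + (-2)·(-0.5166) + (3)·(0.6256) = 2.91.

Step 4 — take square root: d = √(2.91) ≈ 1.7059.

d(x, mu) = √(2.91) ≈ 1.7059


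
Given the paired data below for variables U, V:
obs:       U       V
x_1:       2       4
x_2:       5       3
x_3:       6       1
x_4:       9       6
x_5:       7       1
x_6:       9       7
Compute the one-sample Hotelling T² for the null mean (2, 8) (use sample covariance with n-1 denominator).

Step 1 — sample mean vector:
  mean(U) = (2 + 5 + 6 + 9 + 7 + 9) / 6 = 38/6 = 6.3333
  mean(V) = (4 + 3 + 1 + 6 + 1 + 7) / 6 = 22/6 = 3.6667
  x̄ = (6.3333, 3.6667),  deviation x̄ - mu_0 = (6.3333, 3.6667) - (2, 8) = (4.3333, -4.3333).

Step 2 — sample covariance matrix, S[i,j] = (1/(n-1)) · Σ_k (x_{k,i} - mean_i) · (x_{k,j} - mean_j), divisor n-1 = 5:
  S[U,U] = ((-4.3333)·(-4.3333) + (-1.3333)·(-1.3333) + (-0.3333)·(-0.3333) + (2.6667)·(2.6667) + (0.6667)·(0.6667) + (2.6667)·(2.6667)) / 5 = 35.3333/5 = 7.0667
  S[U,V] = ((-4.3333)·(0.3333) + (-1.3333)·(-0.6667) + (-0.3333)·(-2.6667) + (2.6667)·(2.3333) + (0.6667)·(-2.6667) + (2.6667)·(3.3333)) / 5 = 13.6667/5 = 2.7333
  S[V,V] = ((0.3333)·(0.3333) + (-0.6667)·(-0.6667) + (-2.6667)·(-2.6667) + (2.3333)·(2.3333) + (-2.6667)·(-2.6667) + (3.3333)·(3.3333)) / 5 = 31.3333/5 = 6.2667
  S = [[7.0667, 2.7333],
 [2.7333, 6.2667]].

Step 3 — invert S. det(S) = 7.0667·6.2667 - (2.7333)² = 36.8133.
  S^{-1} = (1/det) · [[d, -b], [-b, a]] = [[0.1702, -0.0742],
 [-0.0742, 0.192]].

Step 4 — quadratic form (x̄ - mu_0)^T · S^{-1} · (x̄ - mu_0):
  S^{-1} · (x̄ - mu_0) = (1.0594, -1.1536),
  (x̄ - mu_0)^T · [...] = (4.3333)·(1.0594) + (-4.3333)·(-1.1536) = 9.5895.

Step 5 — scale by n: T² = 6 · 9.5895 = 57.5371.

T² ≈ 57.5371


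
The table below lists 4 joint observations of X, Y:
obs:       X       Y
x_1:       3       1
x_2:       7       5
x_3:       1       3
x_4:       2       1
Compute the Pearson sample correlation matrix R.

Step 1 — column means:
  mean(X) = (3 + 7 + 1 + 2) / 4 = 13/4 = 3.25
  mean(Y) = (1 + 5 + 3 + 1) / 4 = 10/4 = 2.5

Step 2 — sample variances and covariances s[i,j] = (1/(n-1)) · Σ_k (x_{k,i} - mean_i) · (x_{k,j} - mean_j), with n-1 = 3:
  s[X,X] = ((-0.25)·(-0.25) + (3.75)·(3.75) + (-2.25)·(-2.25) + (-1.25)·(-1.25)) / 3 = 20.75/3 = 6.9167
  s[X,Y] = ((-0.25)·(-1.5) + (3.75)·(2.5) + (-2.25)·(0.5) + (-1.25)·(-1.5)) / 3 = 10.5/3 = 3.5
  s[Y,Y] = ((-1.5)·(-1.5) + (2.5)·(2.5) + (0.5)·(0.5) + (-1.5)·(-1.5)) / 3 = 11/3 = 3.6667
  Sample standard deviations s_i = √(s[i,i]):
  s(X) = √(6.9167) = 2.63
  s(Y) = √(3.6667) = 1.9149

Step 3 — r_{ij} = s_{ij} / (s_i · s_j):
  r[X,X] = 1 (diagonal).
  r[X,Y] = 3.5 / (2.63 · 1.9149) = 3.5 / 5.036 = 0.695
  r[Y,Y] = 1 (diagonal).

R is symmetric with unit diagonal. Assembling:

R = [[1, 0.695],
 [0.695, 1]]


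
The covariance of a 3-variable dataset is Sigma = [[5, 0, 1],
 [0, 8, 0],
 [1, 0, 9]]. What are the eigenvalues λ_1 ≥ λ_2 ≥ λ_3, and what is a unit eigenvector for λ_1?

Step 1 — characteristic polynomial p(λ) = det(λI - Sigma) = λ³ - tr·λ² + c_1·λ - det, where tr = trace, c_1 = sum of the principal 2×2 minors, det = det(Sigma):
  tr = 5 + 8 + 9 = 22,
  c_1 = (5·8 - (0)²) + (5·9 - (1)²) + (8·9 - (0)²) = 40 + 44 + 72 = 156,
  det = 5·(8·9 - (0)²) - (0)·((0)·9 - (0)·(1)) + (1)·((0)·(0) - 8·(1)) = 5·(72) - (0)·(0) + (1)·(-8) = 352.
  So p(λ) = λ³ - 22λ² + 156λ - 352.
Step 2 — look for an integer root (rational root theorem: any rational root is an integer divisor of 352). Testing λ = 8:
  p(8) = 512 - 1408 + 1248 - 352 = 0  ✓
  Dividing out (λ - 8): p(λ) = (λ - 8)(λ² - 14λ + 44).
Step 3 — remaining eigenvalues from the quadratic λ² - 14λ + 44 = 0:
  Δ = 14² - 4·44 = 196 - 176 = 20,  λ = (14 ± √20)/2 = (14 ± 4.4721)/2 ≈ 9.2361 or 4.7639.
  Sorted: λ_1 = 9.2361,  λ_2 = 8,  λ_3 = 4.7639  (check: sum = 22 = tr ✓).

Step 4 — unit eigenvector for λ_1 ≈ 9.2361: v spans the null space of (Sigma - λ_1 I), whose rows are
  r_1 = (-4.2361, 0, 1),  r_2 = (0, -1.2361, 0),  r_3 = (1, 0, -0.2361).
  v is orthogonal to every row, so take v ∝ r_1 × r_2 = ((0)·(0) - (1)·(-1.2361), (1)·(0) - (-4.2361)·(0), (-4.2361)·(-1.2361) - (0)·(0)) ≈ (1.2361, 0, 5.2361).
  Let u = (1.2361, 0, 5.2361).
  ||u|| = √((1.2361)² + (0)² + (5.2361)²) = √(28.9443) ≈ 5.38,  v_1 = u/||u|| ≈ (0.2298, 0, 0.9732) (||v_1|| = 1).

λ_1 = 9.2361,  λ_2 = 8,  λ_3 = 4.7639;  v_1 ≈ (0.2298, 0, 0.9732)


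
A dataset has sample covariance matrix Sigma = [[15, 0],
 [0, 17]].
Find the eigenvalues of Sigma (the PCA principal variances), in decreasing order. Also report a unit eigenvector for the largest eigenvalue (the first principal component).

Step 1 — characteristic polynomial of 2×2 Sigma:
  det(Sigma - λI) = λ² - trace · λ + det = 0.
  trace = 15 + 17 = 32, det = 15·17 - (0)² = 255.
Step 2 — discriminant:
  Δ = trace² - 4·det = 1024 - 1020 = 4.
Step 3 — eigenvalues:
  λ = (trace ± √Δ)/2 = (32 ± 2)/2,
  λ_1 = 17,  λ_2 = 15.

Step 4 — unit eigenvector for λ_1: Sigma is diagonal, so its eigenvectors are the coordinate axes. λ_1 = 17 is the diagonal entry on the second coordinate axis, hence
  v_1 = (0, 1) (||v_1|| = 1).

λ_1 = 17,  λ_2 = 15;  v_1 ≈ (0, 1)


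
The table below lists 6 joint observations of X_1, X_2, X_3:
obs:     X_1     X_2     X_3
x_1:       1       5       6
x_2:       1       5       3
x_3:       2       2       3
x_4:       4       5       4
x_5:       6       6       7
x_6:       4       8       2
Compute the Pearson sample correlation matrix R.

Step 1 — column means:
  mean(X_1) = (1 + 1 + 2 + 4 + 6 + 4) / 6 = 18/6 = 3
  mean(X_2) = (5 + 5 + 2 + 5 + 6 + 8) / 6 = 31/6 = 5.1667
  mean(X_3) = (6 + 3 + 3 + 4 + 7 + 2) / 6 = 25/6 = 4.1667

Step 2 — sample variances and covariances s[i,j] = (1/(n-1)) · Σ_k (x_{k,i} - mean_i) · (x_{k,j} - mean_j), with n-1 = 5:
  s[X_1,X_1] = ((-2)·(-2) + (-2)·(-2) + (-1)·(-1) + (1)·(1) + (3)·(3) + (1)·(1)) / 5 = 20/5 = 4
  s[X_1,X_2] = ((-2)·(-0.1667) + (-2)·(-0.1667) + (-1)·(-3.1667) + (1)·(-0.1667) + (3)·(0.8333) + (1)·(2.8333)) / 5 = 9/5 = 1.8
  s[X_1,X_3] = ((-2)·(1.8333) + (-2)·(-1.1667) + (-1)·(-1.1667) + (1)·(-0.1667) + (3)·(2.8333) + (1)·(-2.1667)) / 5 = 6/5 = 1.2
  s[X_2,X_2] = ((-0.1667)·(-0.1667) + (-0.1667)·(-0.1667) + (-3.1667)·(-3.1667) + (-0.1667)·(-0.1667) + (0.8333)·(0.8333) + (2.8333)·(2.8333)) / 5 = 18.8333/5 = 3.7667
  s[X_2,X_3] = ((-0.1667)·(1.8333) + (-0.1667)·(-1.1667) + (-3.1667)·(-1.1667) + (-0.1667)·(-0.1667) + (0.8333)·(2.8333) + (2.8333)·(-2.1667)) / 5 = -0.1667/5 = -0.0333
  s[X_3,X_3] = ((1.8333)·(1.8333) + (-1.1667)·(-1.1667) + (-1.1667)·(-1.1667) + (-0.1667)·(-0.1667) + (2.8333)·(2.8333) + (-2.1667)·(-2.1667)) / 5 = 18.8333/5 = 3.7667
  Sample standard deviations s_i = √(s[i,i]):
  s(X_1) = √(4) = 2
  s(X_2) = √(3.7667) = 1.9408
  s(X_3) = √(3.7667) = 1.9408

Step 3 — r_{ij} = s_{ij} / (s_i · s_j):
  r[X_1,X_1] = 1 (diagonal).
  r[X_1,X_2] = 1.8 / (2 · 1.9408) = 1.8 / 3.8816 = 0.4637
  r[X_1,X_3] = 1.2 / (2 · 1.9408) = 1.2 / 3.8816 = 0.3092
  r[X_2,X_2] = 1 (diagonal).
  r[X_2,X_3] = -0.0333 / (1.9408 · 1.9408) = -0.0333 / 3.7667 = -0.0088
  r[X_3,X_3] = 1 (diagonal).

R is symmetric with unit diagonal. Assembling:

R = [[1, 0.4637, 0.3092],
 [0.4637, 1, -0.0088],
 [0.3092, -0.0088, 1]]


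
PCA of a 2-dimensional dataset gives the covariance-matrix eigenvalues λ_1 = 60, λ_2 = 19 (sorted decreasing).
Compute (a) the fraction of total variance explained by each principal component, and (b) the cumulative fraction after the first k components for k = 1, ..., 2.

Step 1 — total variance = trace(Sigma) = Σ λ_i = 60 + 19 = 79.

Step 2 — fraction explained by component i = λ_i / Σ λ:
  PC1: 60/79 = 0.7595
  PC2: 19/79 = 0.2405

Step 3 — cumulative fraction after k components = (λ_1 + ... + λ_k) / Σ λ:
  k = 1: 60/79 = 0.7595
  k = 2: (60 + 19)/79 = 79/79 = 1

Summary (fraction, with percent):

explained: PC1 0.7595 (75.95%), PC2 0.2405 (24.05%);  cumulative: 0.7595, 1


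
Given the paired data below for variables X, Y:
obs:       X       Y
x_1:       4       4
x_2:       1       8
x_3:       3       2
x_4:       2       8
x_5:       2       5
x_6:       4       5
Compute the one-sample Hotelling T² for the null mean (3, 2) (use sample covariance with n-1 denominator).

Step 1 — sample mean vector:
  mean(X) = (4 + 1 + 3 + 2 + 2 + 4) / 6 = 16/6 = 2.6667
  mean(Y) = (4 + 8 + 2 + 8 + 5 + 5) / 6 = 32/6 = 5.3333
  x̄ = (2.6667, 5.3333),  deviation x̄ - mu_0 = (2.6667, 5.3333) - (3, 2) = (-0.3333, 3.3333).

Step 2 — sample covariance matrix, S[i,j] = (1/(n-1)) · Σ_k (x_{k,i} - mean_i) · (x_{k,j} - mean_j), divisor n-1 = 5:
  S[X,X] = ((1.3333)·(1.3333) + (-1.6667)·(-1.6667) + (0.3333)·(0.3333) + (-0.6667)·(-0.6667) + (-0.6667)·(-0.6667) + (1.3333)·(1.3333)) / 5 = 7.3333/5 = 1.4667
  S[X,Y] = ((1.3333)·(-1.3333) + (-1.6667)·(2.6667) + (0.3333)·(-3.3333) + (-0.6667)·(2.6667) + (-0.6667)·(-0.3333) + (1.3333)·(-0.3333)) / 5 = -9.3333/5 = -1.8667
  S[Y,Y] = ((-1.3333)·(-1.3333) + (2.6667)·(2.6667) + (-3.3333)·(-3.3333) + (2.6667)·(2.6667) + (-0.3333)·(-0.3333) + (-0.3333)·(-0.3333)) / 5 = 27.3333/5 = 5.4667
  S = [[1.4667, -1.8667],
 [-1.8667, 5.4667]].

Step 3 — invert S. det(S) = 1.4667·5.4667 - (-1.8667)² = 4.5333.
  S^{-1} = (1/det) · [[d, -b], [-b, a]] = [[1.2059, 0.4118],
 [0.4118, 0.3235]].

Step 4 — quadratic form (x̄ - mu_0)^T · S^{-1} · (x̄ - mu_0):
  S^{-1} · (x̄ - mu_0) = (0.9706, 0.9412),
  (x̄ - mu_0)^T · [...] = (-0.3333)·(0.9706) + (3.3333)·(0.9412) = 2.8137.

Step 5 — scale by n: T² = 6 · 2.8137 = 16.8824.

T² ≈ 16.8824


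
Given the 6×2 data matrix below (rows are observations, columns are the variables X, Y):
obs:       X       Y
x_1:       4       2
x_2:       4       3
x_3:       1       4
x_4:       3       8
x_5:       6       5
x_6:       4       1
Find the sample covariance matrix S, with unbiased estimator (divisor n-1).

Step 1 — column means:
  mean(X) = (4 + 4 + 1 + 3 + 6 + 4) / 6 = 22/6 = 3.6667
  mean(Y) = (2 + 3 + 4 + 8 + 5 + 1) / 6 = 23/6 = 3.8333

Step 2 — sample covariance S[i,j] = (1/(n-1)) · Σ_k (x_{k,i} - mean_i) · (x_{k,j} - mean_j), with n-1 = 5.
  S[X,X] = ((0.3333)·(0.3333) + (0.3333)·(0.3333) + (-2.6667)·(-2.6667) + (-0.6667)·(-0.6667) + (2.3333)·(2.3333) + (0.3333)·(0.3333)) / 5 = 13.3333/5 = 2.6667
  S[X,Y] = ((0.3333)·(-1.8333) + (0.3333)·(-0.8333) + (-2.6667)·(0.1667) + (-0.6667)·(4.1667) + (2.3333)·(1.1667) + (0.3333)·(-2.8333)) / 5 = -2.3333/5 = -0.4667
  S[Y,Y] = ((-1.8333)·(-1.8333) + (-0.8333)·(-0.8333) + (0.1667)·(0.1667) + (4.1667)·(4.1667) + (1.1667)·(1.1667) + (-2.8333)·(-2.8333)) / 5 = 30.8333/5 = 6.1667

S is symmetric (S[j,i] = S[i,j]). Assembling:

S = [[2.6667, -0.4667],
 [-0.4667, 6.1667]]


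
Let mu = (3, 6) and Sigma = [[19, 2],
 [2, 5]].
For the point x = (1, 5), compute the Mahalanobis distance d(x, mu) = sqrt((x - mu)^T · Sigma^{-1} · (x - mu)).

Step 1 — centre the observation: (x - mu) = (-2, -1).

Step 2 — invert Sigma. det(Sigma) = 19·5 - (2)² = 91.
  Sigma^{-1} = (1/det) · [[d, -b], [-b, a]] = [[0.0549, -0.022],
 [-0.022, 0.2088]].

Step 3 — form the quadratic (x - mu)^T · Sigma^{-1} · (x - mu):
  Sigma^{-1} · (x - mu) = (-0.0879, -0.1648).
  (x - mu)^T · [Sigma^{-1} · (x - mu)] = (-2)·(-0.0879) + (-1)·(-0.1648) = 0.3407.

Step 4 — take square root: d = √(0.3407) ≈ 0.5837.

d(x, mu) = √(0.3407) ≈ 0.5837


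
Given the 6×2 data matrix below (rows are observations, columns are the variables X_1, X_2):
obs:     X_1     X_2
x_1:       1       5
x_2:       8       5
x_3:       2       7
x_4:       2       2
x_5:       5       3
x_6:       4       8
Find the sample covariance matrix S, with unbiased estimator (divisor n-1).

Step 1 — column means:
  mean(X_1) = (1 + 8 + 2 + 2 + 5 + 4) / 6 = 22/6 = 3.6667
  mean(X_2) = (5 + 5 + 7 + 2 + 3 + 8) / 6 = 30/6 = 5

Step 2 — sample covariance S[i,j] = (1/(n-1)) · Σ_k (x_{k,i} - mean_i) · (x_{k,j} - mean_j), with n-1 = 5.
  S[X_1,X_1] = ((-2.6667)·(-2.6667) + (4.3333)·(4.3333) + (-1.6667)·(-1.6667) + (-1.6667)·(-1.6667) + (1.3333)·(1.3333) + (0.3333)·(0.3333)) / 5 = 33.3333/5 = 6.6667
  S[X_1,X_2] = ((-2.6667)·(0) + (4.3333)·(0) + (-1.6667)·(2) + (-1.6667)·(-3) + (1.3333)·(-2) + (0.3333)·(3)) / 5 = 0/5 = 0
  S[X_2,X_2] = ((0)·(0) + (0)·(0) + (2)·(2) + (-3)·(-3) + (-2)·(-2) + (3)·(3)) / 5 = 26/5 = 5.2

S is symmetric (S[j,i] = S[i,j]). Assembling:

S = [[6.6667, 0],
 [0, 5.2]]


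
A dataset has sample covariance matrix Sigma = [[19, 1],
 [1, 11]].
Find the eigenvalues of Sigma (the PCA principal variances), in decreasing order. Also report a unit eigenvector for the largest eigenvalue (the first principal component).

Step 1 — characteristic polynomial of 2×2 Sigma:
  det(Sigma - λI) = λ² - trace · λ + det = 0.
  trace = 19 + 11 = 30, det = 19·11 - (1)² = 208.
Step 2 — discriminant:
  Δ = trace² - 4·det = 900 - 832 = 68.
Step 3 — eigenvalues:
  λ = (trace ± √Δ)/2 = (30 ± 8.2462)/2,
  λ_1 = 19.1231,  λ_2 = 10.8769.

Step 4 — unit eigenvector for λ_1: solve (Sigma - λ_1 I)v = 0. First row:
  (19 - 19.1231)·v_x + (1)·v_y = 0, i.e. (-0.1231)·v_x + (1)·v_y = 0,
  so v ∝ (b, λ_1 - a) = (1, 0.1231) = u.
  ||u|| = √((1)² + (0.1231)²) = √(1.0152) ≈ 1.0075,
  v_1 = u/||u|| ≈ (0.9925, 0.1222) (||v_1|| = 1).

λ_1 = 19.1231,  λ_2 = 10.8769;  v_1 ≈ (0.9925, 0.1222)


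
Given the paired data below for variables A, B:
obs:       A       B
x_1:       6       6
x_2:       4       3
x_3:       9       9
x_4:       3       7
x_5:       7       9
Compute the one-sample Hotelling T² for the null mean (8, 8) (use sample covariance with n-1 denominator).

Step 1 — sample mean vector:
  mean(A) = (6 + 4 + 9 + 3 + 7) / 5 = 29/5 = 5.8
  mean(B) = (6 + 3 + 9 + 7 + 9) / 5 = 34/5 = 6.8
  x̄ = (5.8, 6.8),  deviation x̄ - mu_0 = (5.8, 6.8) - (8, 8) = (-2.2, -1.2).

Step 2 — sample covariance matrix, S[i,j] = (1/(n-1)) · Σ_k (x_{k,i} - mean_i) · (x_{k,j} - mean_j), divisor n-1 = 4:
  S[A,A] = ((0.2)·(0.2) + (-1.8)·(-1.8) + (3.2)·(3.2) + (-2.8)·(-2.8) + (1.2)·(1.2)) / 4 = 22.8/4 = 5.7
  S[A,B] = ((0.2)·(-0.8) + (-1.8)·(-3.8) + (3.2)·(2.2) + (-2.8)·(0.2) + (1.2)·(2.2)) / 4 = 15.8/4 = 3.95
  S[B,B] = ((-0.8)·(-0.8) + (-3.8)·(-3.8) + (2.2)·(2.2) + (0.2)·(0.2) + (2.2)·(2.2)) / 4 = 24.8/4 = 6.2
  S = [[5.7, 3.95],
 [3.95, 6.2]].

Step 3 — invert S. det(S) = 5.7·6.2 - (3.95)² = 19.7375.
  S^{-1} = (1/det) · [[d, -b], [-b, a]] = [[0.3141, -0.2001],
 [-0.2001, 0.2888]].

Step 4 — quadratic form (x̄ - mu_0)^T · S^{-1} · (x̄ - mu_0):
  S^{-1} · (x̄ - mu_0) = (-0.4509, 0.0937),
  (x̄ - mu_0)^T · [...] = (-2.2)·(-0.4509) + (-1.2)·(0.0937) = 0.8795.

Step 5 — scale by n: T² = 5 · 0.8795 = 4.3977.

T² ≈ 4.3977


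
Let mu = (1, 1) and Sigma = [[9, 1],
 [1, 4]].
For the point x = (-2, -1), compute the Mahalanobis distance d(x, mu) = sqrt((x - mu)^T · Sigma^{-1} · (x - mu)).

Step 1 — centre the observation: (x - mu) = (-3, -2).

Step 2 — invert Sigma. det(Sigma) = 9·4 - (1)² = 35.
  Sigma^{-1} = (1/det) · [[d, -b], [-b, a]] = [[0.1143, -0.0286],
 [-0.0286, 0.2571]].

Step 3 — form the quadratic (x - mu)^T · Sigma^{-1} · (x - mu):
  Sigma^{-1} · (x - mu) = (-0.2857, -0.4286).
  (x - mu)^T · [Sigma^{-1} · (x - mu)] = (-3)·(-0.2857) + (-2)·(-0.4286) = 1.7143.

Step 4 — take square root: d = √(1.7143) ≈ 1.3093.

d(x, mu) = √(1.7143) ≈ 1.3093


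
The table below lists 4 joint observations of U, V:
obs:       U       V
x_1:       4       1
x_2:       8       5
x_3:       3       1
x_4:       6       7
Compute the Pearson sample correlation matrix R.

Step 1 — column means:
  mean(U) = (4 + 8 + 3 + 6) / 4 = 21/4 = 5.25
  mean(V) = (1 + 5 + 1 + 7) / 4 = 14/4 = 3.5

Step 2 — sample variances and covariances s[i,j] = (1/(n-1)) · Σ_k (x_{k,i} - mean_i) · (x_{k,j} - mean_j), with n-1 = 3:
  s[U,U] = ((-1.25)·(-1.25) + (2.75)·(2.75) + (-2.25)·(-2.25) + (0.75)·(0.75)) / 3 = 14.75/3 = 4.9167
  s[U,V] = ((-1.25)·(-2.5) + (2.75)·(1.5) + (-2.25)·(-2.5) + (0.75)·(3.5)) / 3 = 15.5/3 = 5.1667
  s[V,V] = ((-2.5)·(-2.5) + (1.5)·(1.5) + (-2.5)·(-2.5) + (3.5)·(3.5)) / 3 = 27/3 = 9
  Sample standard deviations s_i = √(s[i,i]):
  s(U) = √(4.9167) = 2.2174
  s(V) = √(9) = 3

Step 3 — r_{ij} = s_{ij} / (s_i · s_j):
  r[U,U] = 1 (diagonal).
  r[U,V] = 5.1667 / (2.2174 · 3) = 5.1667 / 6.6521 = 0.7767
  r[V,V] = 1 (diagonal).

R is symmetric with unit diagonal. Assembling:

R = [[1, 0.7767],
 [0.7767, 1]]


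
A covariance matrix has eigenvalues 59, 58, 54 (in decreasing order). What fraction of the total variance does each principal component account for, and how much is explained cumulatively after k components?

Step 1 — total variance = trace(Sigma) = Σ λ_i = 59 + 58 + 54 = 171.

Step 2 — fraction explained by component i = λ_i / Σ λ:
  PC1: 59/171 = 0.345
  PC2: 58/171 = 0.3392
  PC3: 54/171 = 0.3158

Step 3 — cumulative fraction after k components = (λ_1 + ... + λ_k) / Σ λ:
  k = 1: 59/171 = 0.345
  k = 2: (59 + 58)/171 = 117/171 = 0.6842
  k = 3: (59 + 58 + 54)/171 = 171/171 = 1

Summary (fraction, with percent):

explained: PC1 0.345 (34.5%), PC2 0.3392 (33.92%), PC3 0.3158 (31.58%);  cumulative: 0.345, 0.6842, 1


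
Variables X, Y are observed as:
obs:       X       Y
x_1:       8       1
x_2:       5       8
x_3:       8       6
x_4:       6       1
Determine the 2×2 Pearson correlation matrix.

Step 1 — column means:
  mean(X) = (8 + 5 + 8 + 6) / 4 = 27/4 = 6.75
  mean(Y) = (1 + 8 + 6 + 1) / 4 = 16/4 = 4

Step 2 — sample variances and covariances s[i,j] = (1/(n-1)) · Σ_k (x_{k,i} - mean_i) · (x_{k,j} - mean_j), with n-1 = 3:
  s[X,X] = ((1.25)·(1.25) + (-1.75)·(-1.75) + (1.25)·(1.25) + (-0.75)·(-0.75)) / 3 = 6.75/3 = 2.25
  s[X,Y] = ((1.25)·(-3) + (-1.75)·(4) + (1.25)·(2) + (-0.75)·(-3)) / 3 = -6/3 = -2
  s[Y,Y] = ((-3)·(-3) + (4)·(4) + (2)·(2) + (-3)·(-3)) / 3 = 38/3 = 12.6667
  Sample standard deviations s_i = √(s[i,i]):
  s(X) = √(2.25) = 1.5
  s(Y) = √(12.6667) = 3.559

Step 3 — r_{ij} = s_{ij} / (s_i · s_j):
  r[X,X] = 1 (diagonal).
  r[X,Y] = -2 / (1.5 · 3.559) = -2 / 5.3385 = -0.3746
  r[Y,Y] = 1 (diagonal).

R is symmetric with unit diagonal. Assembling:

R = [[1, -0.3746],
 [-0.3746, 1]]


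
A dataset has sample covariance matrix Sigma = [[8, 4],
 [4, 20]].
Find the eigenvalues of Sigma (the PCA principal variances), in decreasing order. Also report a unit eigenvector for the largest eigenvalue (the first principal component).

Step 1 — characteristic polynomial of 2×2 Sigma:
  det(Sigma - λI) = λ² - trace · λ + det = 0.
  trace = 8 + 20 = 28, det = 8·20 - (4)² = 144.
Step 2 — discriminant:
  Δ = trace² - 4·det = 784 - 576 = 208.
Step 3 — eigenvalues:
  λ = (trace ± √Δ)/2 = (28 ± 14.4222)/2,
  λ_1 = 21.2111,  λ_2 = 6.7889.

Step 4 — unit eigenvector for λ_1: solve (Sigma - λ_1 I)v = 0. First row:
  (8 - 21.2111)·v_x + (4)·v_y = 0, i.e. (-13.2111)·v_x + (4)·v_y = 0,
  so v ∝ (b, λ_1 - a) = (4, 13.2111) = u.
  ||u|| = √((4)² + (13.2111)²) = √(190.5332) ≈ 13.8034,
  v_1 = u/||u|| ≈ (0.2898, 0.9571) (||v_1|| = 1).

λ_1 = 21.2111,  λ_2 = 6.7889;  v_1 ≈ (0.2898, 0.9571)


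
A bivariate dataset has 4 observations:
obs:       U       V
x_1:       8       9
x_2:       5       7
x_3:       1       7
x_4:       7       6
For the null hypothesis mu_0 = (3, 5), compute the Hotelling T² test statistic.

Step 1 — sample mean vector:
  mean(U) = (8 + 5 + 1 + 7) / 4 = 21/4 = 5.25
  mean(V) = (9 + 7 + 7 + 6) / 4 = 29/4 = 7.25
  x̄ = (5.25, 7.25),  deviation x̄ - mu_0 = (5.25, 7.25) - (3, 5) = (2.25, 2.25).

Step 2 — sample covariance matrix, S[i,j] = (1/(n-1)) · Σ_k (x_{k,i} - mean_i) · (x_{k,j} - mean_j), divisor n-1 = 3:
  S[U,U] = ((2.75)·(2.75) + (-0.25)·(-0.25) + (-4.25)·(-4.25) + (1.75)·(1.75)) / 3 = 28.75/3 = 9.5833
  S[U,V] = ((2.75)·(1.75) + (-0.25)·(-0.25) + (-4.25)·(-0.25) + (1.75)·(-1.25)) / 3 = 3.75/3 = 1.25
  S[V,V] = ((1.75)·(1.75) + (-0.25)·(-0.25) + (-0.25)·(-0.25) + (-1.25)·(-1.25)) / 3 = 4.75/3 = 1.5833
  S = [[9.5833, 1.25],
 [1.25, 1.5833]].

Step 3 — invert S. det(S) = 9.5833·1.5833 - (1.25)² = 13.6111.
  S^{-1} = (1/det) · [[d, -b], [-b, a]] = [[0.1163, -0.0918],
 [-0.0918, 0.7041]].

Step 4 — quadratic form (x̄ - mu_0)^T · S^{-1} · (x̄ - mu_0):
  S^{-1} · (x̄ - mu_0) = (0.0551, 1.3776),
  (x̄ - mu_0)^T · [...] = (2.25)·(0.0551) + (2.25)·(1.3776) = 3.2235.

Step 5 — scale by n: T² = 4 · 3.2235 = 12.8939.

T² ≈ 12.8939


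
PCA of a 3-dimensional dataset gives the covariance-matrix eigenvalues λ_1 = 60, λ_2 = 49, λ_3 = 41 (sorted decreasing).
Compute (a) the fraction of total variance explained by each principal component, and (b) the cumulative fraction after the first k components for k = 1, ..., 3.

Step 1 — total variance = trace(Sigma) = Σ λ_i = 60 + 49 + 41 = 150.

Step 2 — fraction explained by component i = λ_i / Σ λ:
  PC1: 60/150 = 0.4
  PC2: 49/150 = 0.3267
  PC3: 41/150 = 0.2733

Step 3 — cumulative fraction after k components = (λ_1 + ... + λ_k) / Σ λ:
  k = 1: 60/150 = 0.4
  k = 2: (60 + 49)/150 = 109/150 = 0.7267
  k = 3: (60 + 49 + 41)/150 = 150/150 = 1

Summary (fraction, with percent):

explained: PC1 0.4 (40%), PC2 0.3267 (32.67%), PC3 0.2733 (27.33%);  cumulative: 0.4, 0.7267, 1


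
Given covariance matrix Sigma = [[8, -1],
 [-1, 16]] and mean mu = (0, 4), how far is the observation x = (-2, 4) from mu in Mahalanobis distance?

Step 1 — centre the observation: (x - mu) = (-2, 0).

Step 2 — invert Sigma. det(Sigma) = 8·16 - (-1)² = 127.
  Sigma^{-1} = (1/det) · [[d, -b], [-b, a]] = [[0.126, 0.0079],
 [0.0079, 0.063]].

Step 3 — form the quadratic (x - mu)^T · Sigma^{-1} · (x - mu):
  Sigma^{-1} · (x - mu) = (-0.252, -0.0157).
  (x - mu)^T · [Sigma^{-1} · (x - mu)] = (-2)·(-0.252) + (0)·(-0.0157) = 0.5039.

Step 4 — take square root: d = √(0.5039) ≈ 0.7099.

d(x, mu) = √(0.5039) ≈ 0.7099


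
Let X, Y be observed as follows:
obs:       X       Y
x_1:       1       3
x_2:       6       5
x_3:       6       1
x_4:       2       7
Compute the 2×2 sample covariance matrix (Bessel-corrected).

Step 1 — column means:
  mean(X) = (1 + 6 + 6 + 2) / 4 = 15/4 = 3.75
  mean(Y) = (3 + 5 + 1 + 7) / 4 = 16/4 = 4

Step 2 — sample covariance S[i,j] = (1/(n-1)) · Σ_k (x_{k,i} - mean_i) · (x_{k,j} - mean_j), with n-1 = 3.
  S[X,X] = ((-2.75)·(-2.75) + (2.25)·(2.25) + (2.25)·(2.25) + (-1.75)·(-1.75)) / 3 = 20.75/3 = 6.9167
  S[X,Y] = ((-2.75)·(-1) + (2.25)·(1) + (2.25)·(-3) + (-1.75)·(3)) / 3 = -7/3 = -2.3333
  S[Y,Y] = ((-1)·(-1) + (1)·(1) + (-3)·(-3) + (3)·(3)) / 3 = 20/3 = 6.6667

S is symmetric (S[j,i] = S[i,j]). Assembling:

S = [[6.9167, -2.3333],
 [-2.3333, 6.6667]]


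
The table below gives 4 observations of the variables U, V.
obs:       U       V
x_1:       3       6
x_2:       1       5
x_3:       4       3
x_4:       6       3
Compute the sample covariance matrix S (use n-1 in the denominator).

Step 1 — column means:
  mean(U) = (3 + 1 + 4 + 6) / 4 = 14/4 = 3.5
  mean(V) = (6 + 5 + 3 + 3) / 4 = 17/4 = 4.25

Step 2 — sample covariance S[i,j] = (1/(n-1)) · Σ_k (x_{k,i} - mean_i) · (x_{k,j} - mean_j), with n-1 = 3.
  S[U,U] = ((-0.5)·(-0.5) + (-2.5)·(-2.5) + (0.5)·(0.5) + (2.5)·(2.5)) / 3 = 13/3 = 4.3333
  S[U,V] = ((-0.5)·(1.75) + (-2.5)·(0.75) + (0.5)·(-1.25) + (2.5)·(-1.25)) / 3 = -6.5/3 = -2.1667
  S[V,V] = ((1.75)·(1.75) + (0.75)·(0.75) + (-1.25)·(-1.25) + (-1.25)·(-1.25)) / 3 = 6.75/3 = 2.25

S is symmetric (S[j,i] = S[i,j]). Assembling:

S = [[4.3333, -2.1667],
 [-2.1667, 2.25]]


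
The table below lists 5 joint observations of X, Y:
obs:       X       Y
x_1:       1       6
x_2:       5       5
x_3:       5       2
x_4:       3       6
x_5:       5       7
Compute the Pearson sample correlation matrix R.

Step 1 — column means:
  mean(X) = (1 + 5 + 5 + 3 + 5) / 5 = 19/5 = 3.8
  mean(Y) = (6 + 5 + 2 + 6 + 7) / 5 = 26/5 = 5.2

Step 2 — sample variances and covariances s[i,j] = (1/(n-1)) · Σ_k (x_{k,i} - mean_i) · (x_{k,j} - mean_j), with n-1 = 4:
  s[X,X] = ((-2.8)·(-2.8) + (1.2)·(1.2) + (1.2)·(1.2) + (-0.8)·(-0.8) + (1.2)·(1.2)) / 4 = 12.8/4 = 3.2
  s[X,Y] = ((-2.8)·(0.8) + (1.2)·(-0.2) + (1.2)·(-3.2) + (-0.8)·(0.8) + (1.2)·(1.8)) / 4 = -4.8/4 = -1.2
  s[Y,Y] = ((0.8)·(0.8) + (-0.2)·(-0.2) + (-3.2)·(-3.2) + (0.8)·(0.8) + (1.8)·(1.8)) / 4 = 14.8/4 = 3.7
  Sample standard deviations s_i = √(s[i,i]):
  s(X) = √(3.2) = 1.7889
  s(Y) = √(3.7) = 1.9235

Step 3 — r_{ij} = s_{ij} / (s_i · s_j):
  r[X,X] = 1 (diagonal).
  r[X,Y] = -1.2 / (1.7889 · 1.9235) = -1.2 / 3.4409 = -0.3487
  r[Y,Y] = 1 (diagonal).

R is symmetric with unit diagonal. Assembling:

R = [[1, -0.3487],
 [-0.3487, 1]]


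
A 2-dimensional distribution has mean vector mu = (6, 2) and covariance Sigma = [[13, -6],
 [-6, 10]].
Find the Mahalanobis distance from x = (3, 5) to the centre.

Step 1 — centre the observation: (x - mu) = (-3, 3).

Step 2 — invert Sigma. det(Sigma) = 13·10 - (-6)² = 94.
  Sigma^{-1} = (1/det) · [[d, -b], [-b, a]] = [[0.1064, 0.0638],
 [0.0638, 0.1383]].

Step 3 — form the quadratic (x - mu)^T · Sigma^{-1} · (x - mu):
  Sigma^{-1} · (x - mu) = (-0.1277, 0.2234).
  (x - mu)^T · [Sigma^{-1} · (x - mu)] = (-3)·(-0.1277) + (3)·(0.2234) = 1.0532.

Step 4 — take square root: d = √(1.0532) ≈ 1.0263.

d(x, mu) = √(1.0532) ≈ 1.0263


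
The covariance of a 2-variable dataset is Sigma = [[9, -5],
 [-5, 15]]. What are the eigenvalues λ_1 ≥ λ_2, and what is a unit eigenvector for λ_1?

Step 1 — characteristic polynomial of 2×2 Sigma:
  det(Sigma - λI) = λ² - trace · λ + det = 0.
  trace = 9 + 15 = 24, det = 9·15 - (-5)² = 110.
Step 2 — discriminant:
  Δ = trace² - 4·det = 576 - 440 = 136.
Step 3 — eigenvalues:
  λ = (trace ± √Δ)/2 = (24 ± 11.6619)/2,
  λ_1 = 17.831,  λ_2 = 6.169.

Step 4 — unit eigenvector for λ_1: solve (Sigma - λ_1 I)v = 0. First row:
  (9 - 17.831)·v_x + (-5)·v_y = 0, i.e. (-8.831)·v_x + (-5)·v_y = 0,
  so v ∝ (b, λ_1 - a) = (-5, 8.831); multiply by -1 so the first entry is positive: u = (5, -8.831).
  ||u|| = √((5)² + (-8.831)²) = √(102.9857) ≈ 10.1482,
  v_1 = u/||u|| ≈ (0.4927, -0.8702) (||v_1|| = 1).

λ_1 = 17.831,  λ_2 = 6.169;  v_1 ≈ (0.4927, -0.8702)


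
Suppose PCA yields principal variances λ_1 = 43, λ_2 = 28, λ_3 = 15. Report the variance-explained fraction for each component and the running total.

Step 1 — total variance = trace(Sigma) = Σ λ_i = 43 + 28 + 15 = 86.

Step 2 — fraction explained by component i = λ_i / Σ λ:
  PC1: 43/86 = 0.5
  PC2: 28/86 = 0.3256
  PC3: 15/86 = 0.1744

Step 3 — cumulative fraction after k components = (λ_1 + ... + λ_k) / Σ λ:
  k = 1: 43/86 = 0.5
  k = 2: (43 + 28)/86 = 71/86 = 0.8256
  k = 3: (43 + 28 + 15)/86 = 86/86 = 1

Summary (fraction, with percent):

explained: PC1 0.5 (50%), PC2 0.3256 (32.56%), PC3 0.1744 (17.44%);  cumulative: 0.5, 0.8256, 1


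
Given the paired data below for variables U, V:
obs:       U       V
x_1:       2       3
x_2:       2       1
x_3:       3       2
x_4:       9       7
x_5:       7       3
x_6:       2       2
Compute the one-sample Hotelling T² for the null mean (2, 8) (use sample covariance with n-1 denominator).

Step 1 — sample mean vector:
  mean(U) = (2 + 2 + 3 + 9 + 7 + 2) / 6 = 25/6 = 4.1667
  mean(V) = (3 + 1 + 2 + 7 + 3 + 2) / 6 = 18/6 = 3
  x̄ = (4.1667, 3),  deviation x̄ - mu_0 = (4.1667, 3) - (2, 8) = (2.1667, -5).

Step 2 — sample covariance matrix, S[i,j] = (1/(n-1)) · Σ_k (x_{k,i} - mean_i) · (x_{k,j} - mean_j), divisor n-1 = 5:
  S[U,U] = ((-2.1667)·(-2.1667) + (-2.1667)·(-2.1667) + (-1.1667)·(-1.1667) + (4.8333)·(4.8333) + (2.8333)·(2.8333) + (-2.1667)·(-2.1667)) / 5 = 46.8333/5 = 9.3667
  S[U,V] = ((-2.1667)·(0) + (-2.1667)·(-2) + (-1.1667)·(-1) + (4.8333)·(4) + (2.8333)·(0) + (-2.1667)·(-1)) / 5 = 27/5 = 5.4
  S[V,V] = ((0)·(0) + (-2)·(-2) + (-1)·(-1) + (4)·(4) + (0)·(0) + (-1)·(-1)) / 5 = 22/5 = 4.4
  S = [[9.3667, 5.4],
 [5.4, 4.4]].

Step 3 — invert S. det(S) = 9.3667·4.4 - (5.4)² = 12.0533.
  S^{-1} = (1/det) · [[d, -b], [-b, a]] = [[0.365, -0.448],
 [-0.448, 0.7771]].

Step 4 — quadratic form (x̄ - mu_0)^T · S^{-1} · (x̄ - mu_0):
  S^{-1} · (x̄ - mu_0) = (3.031, -4.8562),
  (x̄ - mu_0)^T · [...] = (2.1667)·(3.031) + (-5)·(-4.8562) = 30.8481.

Step 5 — scale by n: T² = 6 · 30.8481 = 185.0885.

T² ≈ 185.0885


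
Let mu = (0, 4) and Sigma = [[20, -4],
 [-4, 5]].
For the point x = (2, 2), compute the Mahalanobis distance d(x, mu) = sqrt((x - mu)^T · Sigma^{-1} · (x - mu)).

Step 1 — centre the observation: (x - mu) = (2, -2).

Step 2 — invert Sigma. det(Sigma) = 20·5 - (-4)² = 84.
  Sigma^{-1} = (1/det) · [[d, -b], [-b, a]] = [[0.0595, 0.0476],
 [0.0476, 0.2381]].

Step 3 — form the quadratic (x - mu)^T · Sigma^{-1} · (x - mu):
  Sigma^{-1} · (x - mu) = (0.0238, -0.381).
  (x - mu)^T · [Sigma^{-1} · (x - mu)] = (2)·(0.0238) + (-2)·(-0.381) = 0.8095.

Step 4 — take square root: d = √(0.8095) ≈ 0.8997.

d(x, mu) = √(0.8095) ≈ 0.8997


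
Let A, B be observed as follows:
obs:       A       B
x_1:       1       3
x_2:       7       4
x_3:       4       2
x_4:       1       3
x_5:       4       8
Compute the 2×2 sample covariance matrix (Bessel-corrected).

Step 1 — column means:
  mean(A) = (1 + 7 + 4 + 1 + 4) / 5 = 17/5 = 3.4
  mean(B) = (3 + 4 + 2 + 3 + 8) / 5 = 20/5 = 4

Step 2 — sample covariance S[i,j] = (1/(n-1)) · Σ_k (x_{k,i} - mean_i) · (x_{k,j} - mean_j), with n-1 = 4.
  S[A,A] = ((-2.4)·(-2.4) + (3.6)·(3.6) + (0.6)·(0.6) + (-2.4)·(-2.4) + (0.6)·(0.6)) / 4 = 25.2/4 = 6.3
  S[A,B] = ((-2.4)·(-1) + (3.6)·(0) + (0.6)·(-2) + (-2.4)·(-1) + (0.6)·(4)) / 4 = 6/4 = 1.5
  S[B,B] = ((-1)·(-1) + (0)·(0) + (-2)·(-2) + (-1)·(-1) + (4)·(4)) / 4 = 22/4 = 5.5

S is symmetric (S[j,i] = S[i,j]). Assembling:

S = [[6.3, 1.5],
 [1.5, 5.5]]


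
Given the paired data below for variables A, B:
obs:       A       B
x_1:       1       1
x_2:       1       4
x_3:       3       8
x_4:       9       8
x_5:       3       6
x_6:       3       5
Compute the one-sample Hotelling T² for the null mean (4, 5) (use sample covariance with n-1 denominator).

Step 1 — sample mean vector:
  mean(A) = (1 + 1 + 3 + 9 + 3 + 3) / 6 = 20/6 = 3.3333
  mean(B) = (1 + 4 + 8 + 8 + 6 + 5) / 6 = 32/6 = 5.3333
  x̄ = (3.3333, 5.3333),  deviation x̄ - mu_0 = (3.3333, 5.3333) - (4, 5) = (-0.6667, 0.3333).

Step 2 — sample covariance matrix, S[i,j] = (1/(n-1)) · Σ_k (x_{k,i} - mean_i) · (x_{k,j} - mean_j), divisor n-1 = 5:
  S[A,A] = ((-2.3333)·(-2.3333) + (-2.3333)·(-2.3333) + (-0.3333)·(-0.3333) + (5.6667)·(5.6667) + (-0.3333)·(-0.3333) + (-0.3333)·(-0.3333)) / 5 = 43.3333/5 = 8.6667
  S[A,B] = ((-2.3333)·(-4.3333) + (-2.3333)·(-1.3333) + (-0.3333)·(2.6667) + (5.6667)·(2.6667) + (-0.3333)·(0.6667) + (-0.3333)·(-0.3333)) / 5 = 27.3333/5 = 5.4667
  S[B,B] = ((-4.3333)·(-4.3333) + (-1.3333)·(-1.3333) + (2.6667)·(2.6667) + (2.6667)·(2.6667) + (0.6667)·(0.6667) + (-0.3333)·(-0.3333)) / 5 = 35.3333/5 = 7.0667
  S = [[8.6667, 5.4667],
 [5.4667, 7.0667]].

Step 3 — invert S. det(S) = 8.6667·7.0667 - (5.4667)² = 31.36.
  S^{-1} = (1/det) · [[d, -b], [-b, a]] = [[0.2253, -0.1743],
 [-0.1743, 0.2764]].

Step 4 — quadratic form (x̄ - mu_0)^T · S^{-1} · (x̄ - mu_0):
  S^{-1} · (x̄ - mu_0) = (-0.2083, 0.2083),
  (x̄ - mu_0)^T · [...] = (-0.6667)·(-0.2083) + (0.3333)·(0.2083) = 0.2083.

Step 5 — scale by n: T² = 6 · 0.2083 = 1.25.

T² ≈ 1.25


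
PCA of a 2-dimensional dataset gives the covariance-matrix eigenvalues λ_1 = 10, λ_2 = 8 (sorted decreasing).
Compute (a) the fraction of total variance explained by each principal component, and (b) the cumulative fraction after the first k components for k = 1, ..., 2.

Step 1 — total variance = trace(Sigma) = Σ λ_i = 10 + 8 = 18.

Step 2 — fraction explained by component i = λ_i / Σ λ:
  PC1: 10/18 = 0.5556
  PC2: 8/18 = 0.4444

Step 3 — cumulative fraction after k components = (λ_1 + ... + λ_k) / Σ λ:
  k = 1: 10/18 = 0.5556
  k = 2: (10 + 8)/18 = 18/18 = 1

Summary (fraction, with percent):

explained: PC1 0.5556 (55.56%), PC2 0.4444 (44.44%);  cumulative: 0.5556, 1


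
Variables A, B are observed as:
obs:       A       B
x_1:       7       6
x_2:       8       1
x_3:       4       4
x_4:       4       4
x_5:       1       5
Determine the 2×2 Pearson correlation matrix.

Step 1 — column means:
  mean(A) = (7 + 8 + 4 + 4 + 1) / 5 = 24/5 = 4.8
  mean(B) = (6 + 1 + 4 + 4 + 5) / 5 = 20/5 = 4

Step 2 — sample variances and covariances s[i,j] = (1/(n-1)) · Σ_k (x_{k,i} - mean_i) · (x_{k,j} - mean_j), with n-1 = 4:
  s[A,A] = ((2.2)·(2.2) + (3.2)·(3.2) + (-0.8)·(-0.8) + (-0.8)·(-0.8) + (-3.8)·(-3.8)) / 4 = 30.8/4 = 7.7
  s[A,B] = ((2.2)·(2) + (3.2)·(-3) + (-0.8)·(0) + (-0.8)·(0) + (-3.8)·(1)) / 4 = -9/4 = -2.25
  s[B,B] = ((2)·(2) + (-3)·(-3) + (0)·(0) + (0)·(0) + (1)·(1)) / 4 = 14/4 = 3.5
  Sample standard deviations s_i = √(s[i,i]):
  s(A) = √(7.7) = 2.7749
  s(B) = √(3.5) = 1.8708

Step 3 — r_{ij} = s_{ij} / (s_i · s_j):
  r[A,A] = 1 (diagonal).
  r[A,B] = -2.25 / (2.7749 · 1.8708) = -2.25 / 5.1913 = -0.4334
  r[B,B] = 1 (diagonal).

R is symmetric with unit diagonal. Assembling:

R = [[1, -0.4334],
 [-0.4334, 1]]


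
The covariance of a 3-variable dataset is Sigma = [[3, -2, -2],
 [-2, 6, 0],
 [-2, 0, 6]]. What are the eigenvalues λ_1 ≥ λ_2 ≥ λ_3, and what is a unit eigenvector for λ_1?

Step 1 — characteristic polynomial p(λ) = det(λI - Sigma) = λ³ - tr·λ² + c_1·λ - det, where tr = trace, c_1 = sum of the principal 2×2 minors, det = det(Sigma):
  tr = 3 + 6 + 6 = 15,
  c_1 = (3·6 - (-2)²) + (3·6 - (-2)²) + (6·6 - (0)²) = 14 + 14 + 36 = 64,
  det = 3·(6·6 - (0)²) - (-2)·((-2)·6 - (0)·(-2)) + (-2)·((-2)·(0) - 6·(-2)) = 3·(36) - (-2)·(-12) + (-2)·(12) = 60.
  So p(λ) = λ³ - 15λ² + 64λ - 60.
Step 2 — look for an integer root (rational root theorem: any rational root is an integer divisor of 60). Testing λ = 6:
  p(6) = 216 - 540 + 384 - 60 = 0  ✓
  Dividing out (λ - 6): p(λ) = (λ - 6)(λ² - 9λ + 10).
Step 3 — remaining eigenvalues from the quadratic λ² - 9λ + 10 = 0:
  Δ = 9² - 4·10 = 81 - 40 = 41,  λ = (9 ± √41)/2 = (9 ± 6.4031)/2 ≈ 7.7016 or 1.2984.
  Sorted: λ_1 = 7.7016,  λ_2 = 6,  λ_3 = 1.2984  (check: sum = 15 = tr ✓).

Step 4 — unit eigenvector for λ_1 ≈ 7.7016: v spans the null space of (Sigma - λ_1 I), whose rows are
  r_1 = (-4.7016, -2, -2),  r_2 = (-2, -1.7016, 0),  r_3 = (-2, 0, -1.7016).
  v is orthogonal to every row, so take v ∝ r_1 × r_2 = ((-2)·(0) - (-2)·(-1.7016), (-2)·(-2) - (-4.7016)·(0), (-4.7016)·(-1.7016) - (-2)·(-2)) ≈ (-3.4031, 4, 4).
  Rescale (multiply by -1 so the first nonzero entry is positive): u = (3.4031, -4, -4).
  ||u|| = √((3.4031)² + (-4)² + (-4)²) = √(43.5813) ≈ 6.6016,  v_1 = u/||u|| ≈ (0.5155, -0.6059, -0.6059) (||v_1|| = 1).

λ_1 = 7.7016,  λ_2 = 6,  λ_3 = 1.2984;  v_1 ≈ (0.5155, -0.6059, -0.6059)


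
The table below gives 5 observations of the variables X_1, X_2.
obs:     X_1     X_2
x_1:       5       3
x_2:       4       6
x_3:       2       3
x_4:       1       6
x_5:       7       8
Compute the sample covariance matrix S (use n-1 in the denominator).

Step 1 — column means:
  mean(X_1) = (5 + 4 + 2 + 1 + 7) / 5 = 19/5 = 3.8
  mean(X_2) = (3 + 6 + 3 + 6 + 8) / 5 = 26/5 = 5.2

Step 2 — sample covariance S[i,j] = (1/(n-1)) · Σ_k (x_{k,i} - mean_i) · (x_{k,j} - mean_j), with n-1 = 4.
  S[X_1,X_1] = ((1.2)·(1.2) + (0.2)·(0.2) + (-1.8)·(-1.8) + (-2.8)·(-2.8) + (3.2)·(3.2)) / 4 = 22.8/4 = 5.7
  S[X_1,X_2] = ((1.2)·(-2.2) + (0.2)·(0.8) + (-1.8)·(-2.2) + (-2.8)·(0.8) + (3.2)·(2.8)) / 4 = 8.2/4 = 2.05
  S[X_2,X_2] = ((-2.2)·(-2.2) + (0.8)·(0.8) + (-2.2)·(-2.2) + (0.8)·(0.8) + (2.8)·(2.8)) / 4 = 18.8/4 = 4.7

S is symmetric (S[j,i] = S[i,j]). Assembling:

S = [[5.7, 2.05],
 [2.05, 4.7]]
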